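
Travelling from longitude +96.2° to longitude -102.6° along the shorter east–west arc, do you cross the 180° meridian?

Yes

Naïve |-102.6 − 96.2| = 198.8° > 180°, so the shorter arc goes the other way round — across 180°.
Signed shortest Δλ = ((-102.6 − 96.2 + 180) mod 360) − 180 = 161.2°.
Going east by 161.2° from +96.2° passes through 180° before reaching -102.6°.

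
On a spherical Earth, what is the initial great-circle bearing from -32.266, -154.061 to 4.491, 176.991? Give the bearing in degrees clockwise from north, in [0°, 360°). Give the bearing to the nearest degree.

318°

Δλ = 176.991 − -154.061 = 331.052°; wrapped into (−180°, 180°]: -28.948°.
θ = atan2( sin Δλ · cos φ₂ , cos φ₁ · sin φ₂ − sin φ₁ · cos φ₂ · cos Δλ )
  = atan2(-0.48253, 0.53193) = -42.212° → normalised to [0°, 360°): 317.788°.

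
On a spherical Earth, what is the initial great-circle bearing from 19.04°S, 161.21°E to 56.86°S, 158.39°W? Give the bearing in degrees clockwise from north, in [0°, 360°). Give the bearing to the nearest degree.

152°

Δλ = -158.39 − 161.21 = -319.60°; wrapped into (−180°, 180°]: 40.40°.
θ = atan2( sin Δλ · cos φ₂ , cos φ₁ · sin φ₂ − sin φ₁ · cos φ₂ · cos Δλ )
  = atan2(0.35432, -0.65571) = 151.615° → normalised to [0°, 360°): 151.615°.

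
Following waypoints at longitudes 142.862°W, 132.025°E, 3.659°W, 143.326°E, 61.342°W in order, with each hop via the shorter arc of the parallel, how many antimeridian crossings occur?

2

Leg 1: -142.862° → +132.025°, shortest Δλ = -85.113° (west) — crosses 180°.
Leg 2: +132.025° → -3.659°, shortest Δλ = -135.684° (west) — does not cross 180°.
Leg 3: -3.659° → +143.326°, shortest Δλ = 146.985° (east) — does not cross 180°.
Leg 4: +143.326° → -61.342°, shortest Δλ = 155.332° (east) — crosses 180°.
Total crossings: 2.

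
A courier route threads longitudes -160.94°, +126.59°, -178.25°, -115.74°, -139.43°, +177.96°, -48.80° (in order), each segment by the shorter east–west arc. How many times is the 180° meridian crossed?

Leg 1: -160.94° → +126.59°, shortest Δλ = -72.47° (west) — crosses 180°.
Leg 2: +126.59° → -178.25°, shortest Δλ = 55.16° (east) — crosses 180°.
Leg 3: -178.25° → -115.74°, shortest Δλ = 62.51° (east) — does not cross 180°.
Leg 4: -115.74° → -139.43°, shortest Δλ = -23.69° (west) — does not cross 180°.
Leg 5: -139.43° → +177.96°, shortest Δλ = -42.61° (west) — crosses 180°.
Leg 6: +177.96° → -48.80°, shortest Δλ = 133.24° (east) — crosses 180°.
Total crossings: 4.

4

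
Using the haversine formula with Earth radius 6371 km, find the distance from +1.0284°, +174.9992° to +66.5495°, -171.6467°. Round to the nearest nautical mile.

Δλ = -171.6467 − 174.9992 = -346.6459°; wrapped into (−180°, 180°]: 13.3541°.
Δφ = 66.5495 − 1.0284 = 65.5211°.
a = sin²(Δφ/2) + cos φ₁ · cos φ₂ · sin²(Δλ/2) = 0.298200.
c = 2·atan2(√a, √(1−a)) = 1.15535 rad → d = 6371·c ≈ 7360.73 km ≈ 3974.47 nmi.

3974 nmi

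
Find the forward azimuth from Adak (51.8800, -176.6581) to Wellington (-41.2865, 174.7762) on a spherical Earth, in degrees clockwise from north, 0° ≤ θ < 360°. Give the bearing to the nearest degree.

Δλ = 174.7762 − -176.6581 = 351.4343°; wrapped into (−180°, 180°]: -8.5657°.
θ = atan2( sin Δλ · cos φ₂ , cos φ₁ · sin φ₂ − sin φ₁ · cos φ₂ · cos Δλ )
  = atan2(-0.11192, -0.99188) = -173.562° → normalised to [0°, 360°): 186.438°.

186°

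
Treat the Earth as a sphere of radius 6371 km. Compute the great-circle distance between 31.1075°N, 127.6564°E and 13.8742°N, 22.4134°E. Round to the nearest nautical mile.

5730 nmi

Δλ = 22.4134 − 127.6564 = -105.2430°.
Δφ = 13.8742 − 31.1075 = -17.2333°.
a = sin²(Δφ/2) + cos φ₁ · cos φ₂ · sin²(Δλ/2) = 0.547326.
c = 2·atan2(√a, √(1−a)) = 1.66559 rad → d = 6371·c ≈ 10611.47 km ≈ 5729.74 nmi.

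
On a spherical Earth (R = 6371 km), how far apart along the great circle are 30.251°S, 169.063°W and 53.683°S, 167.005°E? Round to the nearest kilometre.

Δλ = 167.005 − -169.063 = 336.068°; wrapped into (−180°, 180°]: -23.932°.
Δφ = -53.683 − -30.251 = -23.432°.
a = sin²(Δφ/2) + cos φ₁ · cos φ₂ · sin²(Δλ/2) = 0.063226.
c = 2·atan2(√a, √(1−a)) = 0.50835 rad → d = 6371·c ≈ 3238.70 km.

3239 km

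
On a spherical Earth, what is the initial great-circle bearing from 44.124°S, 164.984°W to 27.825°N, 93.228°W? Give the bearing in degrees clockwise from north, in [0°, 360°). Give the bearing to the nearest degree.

Δλ = -93.228 − -164.984 = 71.756°.
θ = atan2( sin Δλ · cos φ₂ , cos φ₁ · sin φ₂ − sin φ₁ · cos φ₂ · cos Δλ )
  = atan2(0.83992, 0.52782) = 57.854° → normalised to [0°, 360°): 57.854°.

58°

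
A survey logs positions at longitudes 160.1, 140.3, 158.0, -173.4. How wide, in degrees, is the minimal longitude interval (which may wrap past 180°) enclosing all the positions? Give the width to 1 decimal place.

46.3°

Sort the longitudes: -173.4°, +140.3°, +158.0°, +160.1°.
Eastward gaps between consecutive values (wrapping around): 313.7°, 17.7°, 2.1°, 26.5°.
Largest gap = 313.7° ⇒ minimal covering band is its complement: 360° − 313.7° = 46.3°.
Band runs from +140.3° eastward to -173.4°, crossing the antimeridian.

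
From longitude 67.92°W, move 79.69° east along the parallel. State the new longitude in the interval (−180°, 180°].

Start at -67.92°; shift +79.69° → +11.77°.
+11.77° already lies in (−180°, 180°].

11.77°E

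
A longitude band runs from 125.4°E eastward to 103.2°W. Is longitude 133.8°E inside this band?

Yes

Band width going east from +125.4° to -103.2°: ((-103.2 − 125.4) mod 360) = 131.4°.
Offset of +133.8° east of the west edge: ((133.8 − 125.4) mod 360) = 8.4°.
8.4° ≤ 131.4° ⇒ inside.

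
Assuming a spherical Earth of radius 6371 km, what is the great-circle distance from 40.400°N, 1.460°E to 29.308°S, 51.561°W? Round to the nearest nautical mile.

Δλ = -51.561 − 1.460 = -53.021°.
Δφ = -29.308 − 40.400 = -69.708°.
a = sin²(Δφ/2) + cos φ₁ · cos φ₂ · sin²(Δλ/2) = 0.458905.
c = 2·atan2(√a, √(1−a)) = 1.48851 rad → d = 6371·c ≈ 9483.31 km ≈ 5120.58 nmi.

5121 nmi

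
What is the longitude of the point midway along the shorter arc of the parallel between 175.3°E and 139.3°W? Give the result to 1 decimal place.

Signed shortest Δλ from +175.3° to -139.3° is +45.4°.
Midpoint longitude = +175.3° + (+45.4°)/2 = +175.3° + 22.7° = +198.0°.
Normalise into (−180°, 180°]: -162.0°.
(The naïve average (+175.3 + -139.3)/2 = 18.0° is on the wrong side of the globe.)

162.0°W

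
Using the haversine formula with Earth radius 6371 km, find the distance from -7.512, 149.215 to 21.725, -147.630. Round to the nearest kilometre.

Δλ = -147.630 − 149.215 = -296.845°; wrapped into (−180°, 180°]: 63.155°.
Δφ = 21.725 − -7.512 = 29.237°.
a = sin²(Δφ/2) + cos φ₁ · cos φ₂ · sin²(Δλ/2) = 0.316244.
c = 2·atan2(√a, √(1−a)) = 1.19446 rad → d = 6371·c ≈ 7609.93 km.

7610 km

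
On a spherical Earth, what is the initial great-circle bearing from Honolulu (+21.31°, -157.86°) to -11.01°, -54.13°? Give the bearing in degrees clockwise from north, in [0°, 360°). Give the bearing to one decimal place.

95.6°

Δλ = -54.13 − -157.86 = 103.73°.
θ = atan2( sin Δλ · cos φ₂ , cos φ₁ · sin φ₂ − sin φ₁ · cos φ₂ · cos Δλ )
  = atan2(0.95354, -0.09326) = 95.586° → normalised to [0°, 360°): 95.586°.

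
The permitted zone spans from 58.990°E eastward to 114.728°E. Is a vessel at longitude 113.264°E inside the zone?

Band width going east from +58.990° to +114.728°: ((114.728 − 58.990) mod 360) = 55.738°.
Offset of +113.264° east of the west edge: ((113.264 − 58.990) mod 360) = 54.274°.
54.274° ≤ 55.738° ⇒ inside.

Yes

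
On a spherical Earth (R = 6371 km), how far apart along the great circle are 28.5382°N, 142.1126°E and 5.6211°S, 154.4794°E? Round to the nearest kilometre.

4023 km

Δλ = 154.4794 − 142.1126 = 12.3668°.
Δφ = -5.6211 − 28.5382 = -34.1593°.
a = sin²(Δφ/2) + cos φ₁ · cos φ₂ · sin²(Δλ/2) = 0.096403.
c = 2·atan2(√a, √(1−a)) = 0.63141 rad → d = 6371·c ≈ 4022.74 km.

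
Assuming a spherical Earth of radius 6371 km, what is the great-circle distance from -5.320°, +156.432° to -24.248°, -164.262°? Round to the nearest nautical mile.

2535 nmi

Δλ = -164.262 − 156.432 = -320.694°; wrapped into (−180°, 180°]: 39.306°.
Δφ = -24.248 − -5.320 = -18.928°.
a = sin²(Δφ/2) + cos φ₁ · cos φ₂ · sin²(Δλ/2) = 0.129726.
c = 2·atan2(√a, √(1−a)) = 0.73691 rad → d = 6371·c ≈ 4694.86 km ≈ 2535.02 nmi.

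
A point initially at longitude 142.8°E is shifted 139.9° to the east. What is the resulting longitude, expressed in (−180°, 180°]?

Start at +142.8°; shift +139.9° → +282.7°.
+282.7° lies outside (−180°, 180°]; subtract 360° → -77.3°.

77.3°W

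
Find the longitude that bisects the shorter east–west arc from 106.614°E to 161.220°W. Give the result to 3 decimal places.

Signed shortest Δλ from +106.614° to -161.220° is +92.166°.
Midpoint longitude = +106.614° + (+92.166°)/2 = +106.614° + 46.083° = +152.697°.
(The naïve average (+106.614 + -161.220)/2 = -27.303° is on the wrong side of the globe.)

152.697°E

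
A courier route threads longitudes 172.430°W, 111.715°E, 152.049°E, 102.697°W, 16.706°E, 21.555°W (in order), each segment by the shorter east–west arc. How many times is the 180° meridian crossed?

2

Leg 1: -172.430° → +111.715°, shortest Δλ = -75.855° (west) — crosses 180°.
Leg 2: +111.715° → +152.049°, shortest Δλ = 40.334° (east) — does not cross 180°.
Leg 3: +152.049° → -102.697°, shortest Δλ = 105.254° (east) — crosses 180°.
Leg 4: -102.697° → +16.706°, shortest Δλ = 119.403° (east) — does not cross 180°.
Leg 5: +16.706° → -21.555°, shortest Δλ = -38.261° (west) — does not cross 180°.
Total crossings: 2.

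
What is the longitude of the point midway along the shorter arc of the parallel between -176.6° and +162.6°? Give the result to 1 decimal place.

+173.0°

Signed shortest Δλ from -176.6° to +162.6° is -20.8°.
Midpoint longitude = -176.6° + (-20.8°)/2 = -176.6° − 10.4° = -187.0°.
Normalise into (−180°, 180°]: +173.0°.
(The naïve average (-176.6 + +162.6)/2 = -7.0° is on the wrong side of the globe.)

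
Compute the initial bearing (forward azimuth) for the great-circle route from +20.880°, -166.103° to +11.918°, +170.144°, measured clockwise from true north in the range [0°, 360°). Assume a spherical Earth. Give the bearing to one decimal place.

Δλ = 170.144 − -166.103 = 336.247°; wrapped into (−180°, 180°]: -23.753°.
θ = atan2( sin Δλ · cos φ₂ , cos φ₁ · sin φ₂ − sin φ₁ · cos φ₂ · cos Δλ )
  = atan2(-0.39411, -0.12624) = -107.761° → normalised to [0°, 360°): 252.239°.

252.2°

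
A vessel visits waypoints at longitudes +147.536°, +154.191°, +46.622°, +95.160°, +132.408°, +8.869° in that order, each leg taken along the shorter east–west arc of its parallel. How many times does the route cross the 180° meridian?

0

Leg 1: +147.536° → +154.191°, shortest Δλ = 6.655° (east) — does not cross 180°.
Leg 2: +154.191° → +46.622°, shortest Δλ = -107.569° (west) — does not cross 180°.
Leg 3: +46.622° → +95.160°, shortest Δλ = 48.538° (east) — does not cross 180°.
Leg 4: +95.160° → +132.408°, shortest Δλ = 37.248° (east) — does not cross 180°.
Leg 5: +132.408° → +8.869°, shortest Δλ = -123.539° (west) — does not cross 180°.
Total crossings: 0.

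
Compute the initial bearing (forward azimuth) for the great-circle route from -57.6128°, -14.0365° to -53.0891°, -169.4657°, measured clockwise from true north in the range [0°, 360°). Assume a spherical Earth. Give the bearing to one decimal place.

Δλ = -169.4657 − -14.0365 = -155.4292°.
θ = atan2( sin Δλ · cos φ₂ , cos φ₁ · sin φ₂ − sin φ₁ · cos φ₂ · cos Δλ )
  = atan2(-0.24973, -0.88951) = -164.318° → normalised to [0°, 360°): 195.682°.

195.7°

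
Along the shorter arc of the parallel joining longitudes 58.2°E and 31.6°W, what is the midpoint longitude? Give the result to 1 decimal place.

Signed shortest Δλ from +58.2° to -31.6° is -89.8°.
Midpoint longitude = +58.2° + (-89.8°)/2 = +58.2° − 44.9° = +13.3°.

13.3°E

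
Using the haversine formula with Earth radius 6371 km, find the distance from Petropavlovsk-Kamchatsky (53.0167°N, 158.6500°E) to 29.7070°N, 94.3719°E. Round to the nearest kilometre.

5726 km

Δλ = 94.3719 − 158.6500 = -64.2781°.
Δφ = 29.7070 − 53.0167 = -23.3097°.
a = sin²(Δφ/2) + cos φ₁ · cos φ₂ · sin²(Δλ/2) = 0.188682.
c = 2·atan2(√a, √(1−a)) = 0.89869 rad → d = 6371·c ≈ 5725.55 km.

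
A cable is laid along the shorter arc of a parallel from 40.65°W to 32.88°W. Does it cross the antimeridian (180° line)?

Signed shortest Δλ = ((-32.88 − -40.65 + 180) mod 360) − 180 = 7.77°.
Going east by 7.77° from -40.65° reaches -32.88° without touching 180°.

No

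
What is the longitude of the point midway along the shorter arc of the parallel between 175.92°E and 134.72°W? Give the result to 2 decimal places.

159.40°W

Signed shortest Δλ from +175.92° to -134.72° is +49.36°.
Midpoint longitude = +175.92° + (+49.36°)/2 = +175.92° + 24.68° = +200.60°.
Normalise into (−180°, 180°]: -159.40°.
(The naïve average (+175.92 + -134.72)/2 = 20.6° is on the wrong side of the globe.)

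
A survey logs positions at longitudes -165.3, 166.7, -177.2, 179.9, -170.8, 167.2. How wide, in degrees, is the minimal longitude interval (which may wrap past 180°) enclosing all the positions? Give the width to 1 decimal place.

Sort the longitudes: -177.2°, -170.8°, -165.3°, +166.7°, +167.2°, +179.9°.
Eastward gaps between consecutive values (wrapping around): 6.4°, 5.5°, 332.0°, 0.5°, 12.7°, 2.9°.
Largest gap = 332.0° ⇒ minimal covering band is its complement: 360° − 332.0° = 28.0°.
Band runs from +166.7° eastward to -165.3°, crossing the antimeridian.

28.0°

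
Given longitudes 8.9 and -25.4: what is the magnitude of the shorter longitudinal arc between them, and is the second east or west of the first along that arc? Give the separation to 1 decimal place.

Raw difference: -25.4 − 8.9 = -34.3°.
Normalise into (−180°, 180°]: -34.3° stays -34.3°.
Negative ⇒ the second point lies to the west; separation 34.3°.

34.3° west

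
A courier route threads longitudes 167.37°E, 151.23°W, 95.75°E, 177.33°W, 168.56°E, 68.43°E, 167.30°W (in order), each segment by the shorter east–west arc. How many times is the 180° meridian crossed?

Leg 1: +167.37° → -151.23°, shortest Δλ = 41.4° (east) — crosses 180°.
Leg 2: -151.23° → +95.75°, shortest Δλ = -113.02° (west) — crosses 180°.
Leg 3: +95.75° → -177.33°, shortest Δλ = 86.92° (east) — crosses 180°.
Leg 4: -177.33° → +168.56°, shortest Δλ = -14.11° (west) — crosses 180°.
Leg 5: +168.56° → +68.43°, shortest Δλ = -100.13° (west) — does not cross 180°.
Leg 6: +68.43° → -167.30°, shortest Δλ = 124.27° (east) — crosses 180°.
Total crossings: 5.

5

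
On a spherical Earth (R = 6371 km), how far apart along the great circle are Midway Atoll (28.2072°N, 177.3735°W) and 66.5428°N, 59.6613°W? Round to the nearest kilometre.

Δλ = -59.6613 − -177.3735 = 117.7122°.
Δφ = 66.5428 − 28.2072 = 38.3356°.
a = sin²(Δφ/2) + cos φ₁ · cos φ₂ · sin²(Δλ/2) = 0.364765.
c = 2·atan2(√a, √(1−a)) = 1.29691 rad → d = 6371·c ≈ 8262.64 km.

8263 km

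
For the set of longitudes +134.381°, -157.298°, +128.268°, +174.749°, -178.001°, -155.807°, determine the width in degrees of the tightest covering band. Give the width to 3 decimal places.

Sort the longitudes: -178.001°, -157.298°, -155.807°, +128.268°, +134.381°, +174.749°.
Eastward gaps between consecutive values (wrapping around): 20.703°, 1.491°, 284.075°, 6.113°, 40.368°, 7.250°.
Largest gap = 284.075° ⇒ minimal covering band is its complement: 360° − 284.075° = 75.925°.
Band runs from +128.268° eastward to -155.807°, crossing the antimeridian.

75.925°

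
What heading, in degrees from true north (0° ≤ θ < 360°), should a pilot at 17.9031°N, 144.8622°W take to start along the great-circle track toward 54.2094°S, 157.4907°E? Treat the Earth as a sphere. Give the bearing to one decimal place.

209.6°

Δλ = 157.4907 − -144.8622 = 302.3529°; wrapped into (−180°, 180°]: -57.6471°.
θ = atan2( sin Δλ · cos φ₂ , cos φ₁ · sin φ₂ − sin φ₁ · cos φ₂ · cos Δλ )
  = atan2(-0.49404, -0.86809) = -150.355° → normalised to [0°, 360°): 209.645°.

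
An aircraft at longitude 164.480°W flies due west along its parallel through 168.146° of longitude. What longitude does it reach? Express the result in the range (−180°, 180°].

Start at -164.480°; shift −168.146° → -332.626°.
-332.626° lies outside (−180°, 180°]; add 360° → +27.374°.

27.374°E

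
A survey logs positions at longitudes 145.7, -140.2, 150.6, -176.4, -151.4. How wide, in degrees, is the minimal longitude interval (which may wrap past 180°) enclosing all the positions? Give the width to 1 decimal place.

74.1°

Sort the longitudes: -176.4°, -151.4°, -140.2°, +145.7°, +150.6°.
Eastward gaps between consecutive values (wrapping around): 25.0°, 11.2°, 285.9°, 4.9°, 33.0°.
Largest gap = 285.9° ⇒ minimal covering band is its complement: 360° − 285.9° = 74.1°.
Band runs from +145.7° eastward to -140.2°, crossing the antimeridian.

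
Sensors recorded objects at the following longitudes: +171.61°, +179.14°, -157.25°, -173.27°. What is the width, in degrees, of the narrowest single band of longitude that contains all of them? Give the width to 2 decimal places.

31.14°

Sort the longitudes: -173.27°, -157.25°, +171.61°, +179.14°.
Eastward gaps between consecutive values (wrapping around): 16.02°, 328.86°, 7.53°, 7.59°.
Largest gap = 328.86° ⇒ minimal covering band is its complement: 360° − 328.86° = 31.14°.
Band runs from +171.61° eastward to -157.25°, crossing the antimeridian.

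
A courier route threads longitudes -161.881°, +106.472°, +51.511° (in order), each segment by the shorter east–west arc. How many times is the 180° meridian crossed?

Leg 1: -161.881° → +106.472°, shortest Δλ = -91.647° (west) — crosses 180°.
Leg 2: +106.472° → +51.511°, shortest Δλ = -54.961° (west) — does not cross 180°.
Total crossings: 1.

1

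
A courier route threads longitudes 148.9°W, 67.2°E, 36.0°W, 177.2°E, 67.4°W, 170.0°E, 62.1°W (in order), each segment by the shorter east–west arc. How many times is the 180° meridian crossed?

Leg 1: -148.9° → +67.2°, shortest Δλ = -143.9° (west) — crosses 180°.
Leg 2: +67.2° → -36.0°, shortest Δλ = -103.2° (west) — does not cross 180°.
Leg 3: -36.0° → +177.2°, shortest Δλ = -146.8° (west) — crosses 180°.
Leg 4: +177.2° → -67.4°, shortest Δλ = 115.4° (east) — crosses 180°.
Leg 5: -67.4° → +170.0°, shortest Δλ = -122.6° (west) — crosses 180°.
Leg 6: +170.0° → -62.1°, shortest Δλ = 127.9° (east) — crosses 180°.
Total crossings: 5.

5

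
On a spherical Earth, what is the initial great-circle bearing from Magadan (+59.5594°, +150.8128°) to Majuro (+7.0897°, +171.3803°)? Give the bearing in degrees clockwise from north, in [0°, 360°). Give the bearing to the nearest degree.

155°

Δλ = 171.3803 − 150.8128 = 20.5675°.
θ = atan2( sin Δλ · cos φ₂ , cos φ₁ · sin φ₂ − sin φ₁ · cos φ₂ · cos Δλ )
  = atan2(0.34862, -0.73850) = 154.729° → normalised to [0°, 360°): 154.729°.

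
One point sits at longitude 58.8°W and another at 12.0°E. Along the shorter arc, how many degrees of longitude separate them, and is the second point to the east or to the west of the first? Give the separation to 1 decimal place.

Raw difference: 12.0 − -58.8 = 70.8°.
Normalise into (−180°, 180°]: 70.8° stays 70.8°.
Positive ⇒ the second point lies to the east; separation 70.8°.

70.8° east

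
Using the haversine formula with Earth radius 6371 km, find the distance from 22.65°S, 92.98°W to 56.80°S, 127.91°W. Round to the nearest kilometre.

Δλ = -127.91 − -92.98 = -34.93°.
Δφ = -56.80 − -22.65 = -34.15°.
a = sin²(Δφ/2) + cos φ₁ · cos φ₂ · sin²(Δλ/2) = 0.131732.
c = 2·atan2(√a, √(1−a)) = 0.74286 rad → d = 6371·c ≈ 4732.77 km.

4733 km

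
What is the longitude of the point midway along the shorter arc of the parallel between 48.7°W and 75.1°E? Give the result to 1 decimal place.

13.2°E

Signed shortest Δλ from -48.7° to +75.1° is +123.8°.
Midpoint longitude = -48.7° + (+123.8°)/2 = -48.7° + 61.9° = +13.2°.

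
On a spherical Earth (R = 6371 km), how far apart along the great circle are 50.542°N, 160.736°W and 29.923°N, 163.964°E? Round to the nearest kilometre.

3716 km

Δλ = 163.964 − -160.736 = 324.700°; wrapped into (−180°, 180°]: -35.300°.
Δφ = 29.923 − 50.542 = -20.619°.
a = sin²(Δφ/2) + cos φ₁ · cos φ₂ · sin²(Δλ/2) = 0.082664.
c = 2·atan2(√a, √(1−a)) = 0.58326 rad → d = 6371·c ≈ 3715.94 km.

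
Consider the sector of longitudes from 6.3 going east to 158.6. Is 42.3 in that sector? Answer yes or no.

Yes

Band width going east from +6.3° to +158.6°: ((158.6 − 6.3) mod 360) = 152.3°.
Offset of +42.3° east of the west edge: ((42.3 − 6.3) mod 360) = 36.0°.
36.0° ≤ 152.3° ⇒ inside.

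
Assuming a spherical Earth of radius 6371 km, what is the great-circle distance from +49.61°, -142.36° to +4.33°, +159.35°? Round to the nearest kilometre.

7406 km

Δλ = 159.35 − -142.36 = 301.71°; wrapped into (−180°, 180°]: -58.29°.
Δφ = 4.33 − 49.61 = -45.28°.
a = sin²(Δφ/2) + cos φ₁ · cos φ₂ · sin²(Δλ/2) = 0.301436.
c = 2·atan2(√a, √(1−a)) = 1.16241 rad → d = 6371·c ≈ 7405.72 km.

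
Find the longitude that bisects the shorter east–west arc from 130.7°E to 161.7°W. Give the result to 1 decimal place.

164.5°E

Signed shortest Δλ from +130.7° to -161.7° is +67.6°.
Midpoint longitude = +130.7° + (+67.6°)/2 = +130.7° + 33.8° = +164.5°.
(The naïve average (+130.7 + -161.7)/2 = -15.5° is on the wrong side of the globe.)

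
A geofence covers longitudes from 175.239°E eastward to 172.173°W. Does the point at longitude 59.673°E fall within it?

Band width going east from +175.239° to -172.173°: ((-172.173 − 175.239) mod 360) = 12.588°.
Offset of +59.673° east of the west edge: ((59.673 − 175.239) mod 360) = 244.434°.
244.434° > 12.588° ⇒ outside.

No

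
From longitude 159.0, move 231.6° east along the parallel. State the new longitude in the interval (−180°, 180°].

+30.6°

Start at +159.0°; shift +231.6° → +390.6°.
+390.6° lies outside (−180°, 180°]; subtract 360° → +30.6°.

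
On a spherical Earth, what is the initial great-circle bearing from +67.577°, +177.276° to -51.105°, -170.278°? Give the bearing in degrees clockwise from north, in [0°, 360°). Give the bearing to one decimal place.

Δλ = -170.278 − 177.276 = -347.554°; wrapped into (−180°, 180°]: 12.446°.
θ = atan2( sin Δλ · cos φ₂ , cos φ₁ · sin φ₂ − sin φ₁ · cos φ₂ · cos Δλ )
  = atan2(0.13532, -0.86366) = 171.095° → normalised to [0°, 360°): 171.095°.

171.1°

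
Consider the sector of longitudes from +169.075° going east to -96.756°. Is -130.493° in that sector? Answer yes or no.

Yes

Band width going east from +169.075° to -96.756°: ((-96.756 − 169.075) mod 360) = 94.169°.
Offset of -130.493° east of the west edge: ((-130.493 − 169.075) mod 360) = 60.432°.
60.432° ≤ 94.169° ⇒ inside.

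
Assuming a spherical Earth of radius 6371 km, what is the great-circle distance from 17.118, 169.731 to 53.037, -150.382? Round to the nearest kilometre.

Δλ = -150.382 − 169.731 = -320.113°; wrapped into (−180°, 180°]: 39.887°.
Δφ = 53.037 − 17.118 = 35.919°.
a = sin²(Δφ/2) + cos φ₁ · cos φ₂ · sin²(Δλ/2) = 0.161935.
c = 2·atan2(√a, √(1−a)) = 0.82830 rad → d = 6371·c ≈ 5277.10 km.

5277 km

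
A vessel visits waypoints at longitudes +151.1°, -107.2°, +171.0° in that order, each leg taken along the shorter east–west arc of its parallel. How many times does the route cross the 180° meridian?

Leg 1: +151.1° → -107.2°, shortest Δλ = 101.7° (east) — crosses 180°.
Leg 2: -107.2° → +171.0°, shortest Δλ = -81.8° (west) — crosses 180°.
Total crossings: 2.

2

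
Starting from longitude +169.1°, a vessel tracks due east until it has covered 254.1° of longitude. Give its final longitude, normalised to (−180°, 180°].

+63.2°

Start at +169.1°; shift +254.1° → +423.2°.
+423.2° lies outside (−180°, 180°]; subtract 360° → +63.2°.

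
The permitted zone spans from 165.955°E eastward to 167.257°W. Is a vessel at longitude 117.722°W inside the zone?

Band width going east from +165.955° to -167.257°: ((-167.257 − 165.955) mod 360) = 26.788°.
Offset of -117.722° east of the west edge: ((-117.722 − 165.955) mod 360) = 76.323°.
76.323° > 26.788° ⇒ outside.

No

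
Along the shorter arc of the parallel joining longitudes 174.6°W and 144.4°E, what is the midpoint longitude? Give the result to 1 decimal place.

Signed shortest Δλ from -174.6° to +144.4° is -41.0°.
Midpoint longitude = -174.6° + (-41.0°)/2 = -174.6° − 20.5° = -195.1°.
Normalise into (−180°, 180°]: +164.9°.
(The naïve average (-174.6 + +144.4)/2 = -15.1° is on the wrong side of the globe.)

164.9°E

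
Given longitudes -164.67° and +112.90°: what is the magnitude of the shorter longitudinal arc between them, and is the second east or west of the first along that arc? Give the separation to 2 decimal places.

82.43° west

Raw difference: 112.90 − -164.67 = 277.57°.
Normalise into (−180°, 180°]: 277.57° − 360° = -82.43°.
Negative ⇒ the second point lies to the west; separation 82.43°.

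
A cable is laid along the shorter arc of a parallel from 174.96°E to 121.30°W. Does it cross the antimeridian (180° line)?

Yes

Naïve |-121.30 − 174.96| = 296.26° > 180°, so the shorter arc goes the other way round — across 180°.
Signed shortest Δλ = ((-121.30 − 174.96 + 180) mod 360) − 180 = 63.74°.
Going east by 63.74° from +174.96° passes through 180° before reaching -121.30°.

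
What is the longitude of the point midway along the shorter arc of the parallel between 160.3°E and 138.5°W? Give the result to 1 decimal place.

Signed shortest Δλ from +160.3° to -138.5° is +61.2°.
Midpoint longitude = +160.3° + (+61.2°)/2 = +160.3° + 30.6° = +190.9°.
Normalise into (−180°, 180°]: -169.1°.
(The naïve average (+160.3 + -138.5)/2 = 10.9° is on the wrong side of the globe.)

169.1°W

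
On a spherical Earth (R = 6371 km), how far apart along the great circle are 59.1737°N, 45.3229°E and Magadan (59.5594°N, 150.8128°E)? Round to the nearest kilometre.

5321 km

Δλ = 150.8128 − 45.3229 = 105.4899°.
Δφ = 59.5594 − 59.1737 = 0.3857°.
a = sin²(Δφ/2) + cos φ₁ · cos φ₂ · sin²(Δλ/2) = 0.164492.
c = 2·atan2(√a, √(1−a)) = 0.83522 rad → d = 6371·c ≈ 5321.17 km.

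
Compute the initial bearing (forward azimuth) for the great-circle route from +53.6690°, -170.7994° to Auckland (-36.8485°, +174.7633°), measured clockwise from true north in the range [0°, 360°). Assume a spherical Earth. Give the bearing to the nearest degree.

Δλ = 174.7633 − -170.7994 = 345.5627°; wrapped into (−180°, 180°]: -14.4373°.
θ = atan2( sin Δλ · cos φ₂ , cos φ₁ · sin φ₂ − sin φ₁ · cos φ₂ · cos Δλ )
  = atan2(-0.19951, -0.97960) = -168.488° → normalised to [0°, 360°): 191.512°.

192°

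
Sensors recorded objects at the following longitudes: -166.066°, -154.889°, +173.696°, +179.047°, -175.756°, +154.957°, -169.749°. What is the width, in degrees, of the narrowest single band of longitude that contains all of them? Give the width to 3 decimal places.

Sort the longitudes: -175.756°, -169.749°, -166.066°, -154.889°, +154.957°, +173.696°, +179.047°.
Eastward gaps between consecutive values (wrapping around): 6.007°, 3.683°, 11.177°, 309.846°, 18.739°, 5.351°, 5.197°.
Largest gap = 309.846° ⇒ minimal covering band is its complement: 360° − 309.846° = 50.154°.
Band runs from +154.957° eastward to -154.889°, crossing the antimeridian.

50.154°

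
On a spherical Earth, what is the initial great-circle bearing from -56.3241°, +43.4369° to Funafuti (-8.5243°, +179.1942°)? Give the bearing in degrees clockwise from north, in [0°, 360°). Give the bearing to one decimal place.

Δλ = 179.1942 − 43.4369 = 135.7573°.
θ = atan2( sin Δλ · cos φ₂ , cos φ₁ · sin φ₂ − sin φ₁ · cos φ₂ · cos Δλ )
  = atan2(0.68999, -0.67178) = 134.234° → normalised to [0°, 360°): 134.234°.

134.2°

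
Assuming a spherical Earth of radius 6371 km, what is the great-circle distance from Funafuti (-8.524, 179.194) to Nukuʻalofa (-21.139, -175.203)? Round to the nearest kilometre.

Δλ = -175.203 − 179.194 = -354.397°; wrapped into (−180°, 180°]: 5.603°.
Δφ = -21.139 − -8.524 = -12.615°.
a = sin²(Δφ/2) + cos φ₁ · cos φ₂ · sin²(Δλ/2) = 0.014274.
c = 2·atan2(√a, √(1−a)) = 0.23952 rad → d = 6371·c ≈ 1525.96 km.

1526 km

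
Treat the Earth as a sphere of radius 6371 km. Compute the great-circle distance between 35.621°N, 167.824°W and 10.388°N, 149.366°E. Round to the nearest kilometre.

Δλ = 149.366 − -167.824 = 317.190°; wrapped into (−180°, 180°]: -42.810°.
Δφ = 10.388 − 35.621 = -25.233°.
a = sin²(Δφ/2) + cos φ₁ · cos φ₂ · sin²(Δλ/2) = 0.154207.
c = 2·atan2(√a, √(1−a)) = 0.80711 rad → d = 6371·c ≈ 5142.11 km.

5142 km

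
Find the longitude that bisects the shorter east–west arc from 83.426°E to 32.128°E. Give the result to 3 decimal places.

Signed shortest Δλ from +83.426° to +32.128° is -51.298°.
Midpoint longitude = +83.426° + (-51.298°)/2 = +83.426° − 25.649° = +57.777°.

57.777°E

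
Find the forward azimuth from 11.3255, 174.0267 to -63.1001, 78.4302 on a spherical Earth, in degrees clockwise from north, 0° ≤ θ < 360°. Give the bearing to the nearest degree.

Δλ = 78.4302 − 174.0267 = -95.5965°.
θ = atan2( sin Δλ · cos φ₂ , cos φ₁ · sin φ₂ − sin φ₁ · cos φ₂ · cos Δλ )
  = atan2(-0.45028, -0.86577) = -152.522° → normalised to [0°, 360°): 207.478°.

207°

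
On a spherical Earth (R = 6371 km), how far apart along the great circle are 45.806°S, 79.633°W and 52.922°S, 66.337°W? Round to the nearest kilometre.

Δλ = -66.337 − -79.633 = 13.296°.
Δφ = -52.922 − -45.806 = -7.116°.
a = sin²(Δφ/2) + cos φ₁ · cos φ₂ · sin²(Δλ/2) = 0.009484.
c = 2·atan2(√a, √(1−a)) = 0.19508 rad → d = 6371·c ≈ 1242.87 km.

1243 km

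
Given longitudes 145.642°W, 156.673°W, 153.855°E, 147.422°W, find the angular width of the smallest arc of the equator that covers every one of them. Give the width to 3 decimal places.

Sort the longitudes: -156.673°, -147.422°, -145.642°, +153.855°.
Eastward gaps between consecutive values (wrapping around): 9.251°, 1.780°, 299.497°, 49.472°.
Largest gap = 299.497° ⇒ minimal covering band is its complement: 360° − 299.497° = 60.503°.
Band runs from +153.855° eastward to -145.642°, crossing the antimeridian.

60.503°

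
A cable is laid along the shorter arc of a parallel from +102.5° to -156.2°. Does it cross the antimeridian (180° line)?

Yes

Naïve |-156.2 − 102.5| = 258.7° > 180°, so the shorter arc goes the other way round — across 180°.
Signed shortest Δλ = ((-156.2 − 102.5 + 180) mod 360) − 180 = 101.3°.
Going east by 101.3° from +102.5° passes through 180° before reaching -156.2°.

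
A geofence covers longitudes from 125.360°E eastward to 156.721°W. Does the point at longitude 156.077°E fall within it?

Yes

Band width going east from +125.360° to -156.721°: ((-156.721 − 125.360) mod 360) = 77.919°.
Offset of +156.077° east of the west edge: ((156.077 − 125.360) mod 360) = 30.717°.
30.717° ≤ 77.919° ⇒ inside.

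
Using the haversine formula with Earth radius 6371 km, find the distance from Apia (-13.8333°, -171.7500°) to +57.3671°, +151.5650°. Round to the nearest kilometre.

8604 km

Δλ = 151.5650 − -171.7500 = 323.3150°; wrapped into (−180°, 180°]: -36.6850°.
Δφ = 57.3671 − -13.8333 = 71.2004°.
a = sin²(Δφ/2) + cos φ₁ · cos φ₂ · sin²(Δλ/2) = 0.390726.
c = 2·atan2(√a, √(1−a)) = 1.35047 rad → d = 6371·c ≈ 8603.84 km.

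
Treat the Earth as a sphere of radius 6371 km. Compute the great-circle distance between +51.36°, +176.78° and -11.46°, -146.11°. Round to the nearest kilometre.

Δλ = -146.11 − 176.78 = -322.89°; wrapped into (−180°, 180°]: 37.11°.
Δφ = -11.46 − 51.36 = -62.82°.
a = sin²(Δφ/2) + cos φ₁ · cos φ₂ · sin²(Δλ/2) = 0.333575.
c = 2·atan2(√a, √(1−a)) = 1.23147 rad → d = 6371·c ≈ 7845.71 km.

7846 km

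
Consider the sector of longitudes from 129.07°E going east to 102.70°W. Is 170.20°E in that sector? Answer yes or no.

Yes

Band width going east from +129.07° to -102.70°: ((-102.70 − 129.07) mod 360) = 128.23°.
Offset of +170.20° east of the west edge: ((170.20 − 129.07) mod 360) = 41.13°.
41.13° ≤ 128.23° ⇒ inside.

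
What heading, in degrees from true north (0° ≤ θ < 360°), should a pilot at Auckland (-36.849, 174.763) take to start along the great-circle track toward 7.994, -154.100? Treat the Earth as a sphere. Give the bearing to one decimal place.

39.6°

Δλ = -154.100 − 174.763 = -328.863°; wrapped into (−180°, 180°]: 31.137°.
θ = atan2( sin Δλ · cos φ₂ , cos φ₁ · sin φ₂ − sin φ₁ · cos φ₂ · cos Δλ )
  = atan2(0.51206, 0.61961) = 39.571° → normalised to [0°, 360°): 39.571°.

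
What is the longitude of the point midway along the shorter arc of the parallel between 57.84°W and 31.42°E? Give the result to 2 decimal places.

13.21°W

Signed shortest Δλ from -57.84° to +31.42° is +89.26°.
Midpoint longitude = -57.84° + (+89.26°)/2 = -57.84° + 44.63° = -13.21°.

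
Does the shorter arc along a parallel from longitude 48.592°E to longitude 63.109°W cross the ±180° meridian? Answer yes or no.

No

Signed shortest Δλ = ((-63.109 − 48.592 + 180) mod 360) − 180 = -111.701°.
Going west by 111.701° from +48.592° reaches -63.109° without touching 180°.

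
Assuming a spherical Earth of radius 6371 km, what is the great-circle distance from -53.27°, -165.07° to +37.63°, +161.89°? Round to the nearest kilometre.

10596 km

Δλ = 161.89 − -165.07 = 326.96°; wrapped into (−180°, 180°]: -33.04°.
Δφ = 37.63 − -53.27 = 90.90°.
a = sin²(Δφ/2) + cos φ₁ · cos φ₂ · sin²(Δλ/2) = 0.546149.
c = 2·atan2(√a, √(1−a)) = 1.66323 rad → d = 6371·c ≈ 10596.42 km.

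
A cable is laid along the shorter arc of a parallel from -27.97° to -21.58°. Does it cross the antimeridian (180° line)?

Signed shortest Δλ = ((-21.58 − -27.97 + 180) mod 360) − 180 = 6.39°.
Going east by 6.39° from -27.97° reaches -21.58° without touching 180°.

No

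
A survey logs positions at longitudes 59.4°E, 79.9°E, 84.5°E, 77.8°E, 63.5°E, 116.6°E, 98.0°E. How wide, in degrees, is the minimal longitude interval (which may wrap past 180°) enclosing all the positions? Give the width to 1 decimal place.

Sort the longitudes: +59.4°, +63.5°, +77.8°, +79.9°, +84.5°, +98.0°, +116.6°.
Eastward gaps between consecutive values (wrapping around): 4.1°, 14.3°, 2.1°, 4.6°, 13.5°, 18.6°, 302.8°.
Largest gap = 302.8° ⇒ minimal covering band is its complement: 360° − 302.8° = 57.2°.
Band runs from +59.4° eastward to +116.6°.

57.2°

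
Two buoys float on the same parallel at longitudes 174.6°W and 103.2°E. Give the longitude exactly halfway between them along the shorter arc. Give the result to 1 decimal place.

Signed shortest Δλ from -174.6° to +103.2° is -82.2°.
Midpoint longitude = -174.6° + (-82.2°)/2 = -174.6° − 41.1° = -215.7°.
Normalise into (−180°, 180°]: +144.3°.
(The naïve average (-174.6 + +103.2)/2 = -35.7° is on the wrong side of the globe.)

144.3°E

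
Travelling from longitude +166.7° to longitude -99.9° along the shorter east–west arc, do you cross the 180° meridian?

Yes

Naïve |-99.9 − 166.7| = 266.6° > 180°, so the shorter arc goes the other way round — across 180°.
Signed shortest Δλ = ((-99.9 − 166.7 + 180) mod 360) − 180 = 93.4°.
Going east by 93.4° from +166.7° passes through 180° before reaching -99.9°.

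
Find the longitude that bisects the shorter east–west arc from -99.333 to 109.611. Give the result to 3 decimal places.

-174.861°

Signed shortest Δλ from -99.333° to +109.611° is -151.056°.
Midpoint longitude = -99.333° + (-151.056°)/2 = -99.333° − 75.528° = -174.861°.
(The naïve average (-99.333 + +109.611)/2 = 5.139° is on the wrong side of the globe.)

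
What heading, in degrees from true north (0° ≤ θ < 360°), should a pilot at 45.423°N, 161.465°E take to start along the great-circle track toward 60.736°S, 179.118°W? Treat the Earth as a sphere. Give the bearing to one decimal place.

170.2°

Δλ = -179.118 − 161.465 = -340.583°; wrapped into (−180°, 180°]: 19.417°.
θ = atan2( sin Δλ · cos φ₂ , cos φ₁ · sin φ₂ − sin φ₁ · cos φ₂ · cos Δλ )
  = atan2(0.16251, -0.94069) = 170.199° → normalised to [0°, 360°): 170.199°.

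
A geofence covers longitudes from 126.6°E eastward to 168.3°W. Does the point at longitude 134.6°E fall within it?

Yes

Band width going east from +126.6° to -168.3°: ((-168.3 − 126.6) mod 360) = 65.1°.
Offset of +134.6° east of the west edge: ((134.6 − 126.6) mod 360) = 8.0°.
8.0° ≤ 65.1° ⇒ inside.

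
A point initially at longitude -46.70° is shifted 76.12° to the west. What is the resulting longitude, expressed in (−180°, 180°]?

-122.82°

Start at -46.70°; shift −76.12° → -122.82°.
-122.82° already lies in (−180°, 180°].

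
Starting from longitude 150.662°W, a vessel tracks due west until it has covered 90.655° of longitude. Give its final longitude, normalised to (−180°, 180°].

118.683°E

Start at -150.662°; shift −90.655° → -241.317°.
-241.317° lies outside (−180°, 180°]; add 360° → +118.683°.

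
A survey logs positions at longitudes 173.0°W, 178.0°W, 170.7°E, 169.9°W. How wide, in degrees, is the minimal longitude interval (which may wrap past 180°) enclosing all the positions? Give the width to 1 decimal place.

19.4°

Sort the longitudes: -178.0°, -173.0°, -169.9°, +170.7°.
Eastward gaps between consecutive values (wrapping around): 5.0°, 3.1°, 340.6°, 11.3°.
Largest gap = 340.6° ⇒ minimal covering band is its complement: 360° − 340.6° = 19.4°.
Band runs from +170.7° eastward to -169.9°, crossing the antimeridian.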